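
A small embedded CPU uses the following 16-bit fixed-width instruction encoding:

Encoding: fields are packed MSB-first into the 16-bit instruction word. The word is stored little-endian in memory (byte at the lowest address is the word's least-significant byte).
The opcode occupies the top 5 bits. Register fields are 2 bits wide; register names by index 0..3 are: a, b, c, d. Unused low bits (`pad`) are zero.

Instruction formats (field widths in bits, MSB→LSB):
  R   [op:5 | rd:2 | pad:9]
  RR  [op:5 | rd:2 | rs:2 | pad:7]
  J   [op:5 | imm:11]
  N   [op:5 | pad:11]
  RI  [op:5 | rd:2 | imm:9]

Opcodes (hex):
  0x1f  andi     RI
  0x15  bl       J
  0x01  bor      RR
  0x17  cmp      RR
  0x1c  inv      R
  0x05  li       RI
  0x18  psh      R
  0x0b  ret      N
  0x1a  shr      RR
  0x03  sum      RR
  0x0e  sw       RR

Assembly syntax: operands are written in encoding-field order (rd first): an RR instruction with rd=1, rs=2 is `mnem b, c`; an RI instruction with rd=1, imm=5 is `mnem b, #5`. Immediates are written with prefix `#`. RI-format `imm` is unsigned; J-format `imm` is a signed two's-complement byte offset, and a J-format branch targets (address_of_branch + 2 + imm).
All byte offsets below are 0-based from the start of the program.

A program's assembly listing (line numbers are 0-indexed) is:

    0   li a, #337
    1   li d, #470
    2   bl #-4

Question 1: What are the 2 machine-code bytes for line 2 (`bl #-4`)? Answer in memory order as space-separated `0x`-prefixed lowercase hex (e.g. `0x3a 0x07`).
L2: bl op=0x15:5|imm=-4:11 ⇒ 0xaffc ⇒ little fc af

0xfc 0xaf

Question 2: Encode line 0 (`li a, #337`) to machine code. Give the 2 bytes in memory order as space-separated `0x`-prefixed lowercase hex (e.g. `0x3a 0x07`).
0x51 0x29

line 0 (li): pack op=0x5:5|rd=0:2|imm=337:9 = 0x2951; little→ 51 29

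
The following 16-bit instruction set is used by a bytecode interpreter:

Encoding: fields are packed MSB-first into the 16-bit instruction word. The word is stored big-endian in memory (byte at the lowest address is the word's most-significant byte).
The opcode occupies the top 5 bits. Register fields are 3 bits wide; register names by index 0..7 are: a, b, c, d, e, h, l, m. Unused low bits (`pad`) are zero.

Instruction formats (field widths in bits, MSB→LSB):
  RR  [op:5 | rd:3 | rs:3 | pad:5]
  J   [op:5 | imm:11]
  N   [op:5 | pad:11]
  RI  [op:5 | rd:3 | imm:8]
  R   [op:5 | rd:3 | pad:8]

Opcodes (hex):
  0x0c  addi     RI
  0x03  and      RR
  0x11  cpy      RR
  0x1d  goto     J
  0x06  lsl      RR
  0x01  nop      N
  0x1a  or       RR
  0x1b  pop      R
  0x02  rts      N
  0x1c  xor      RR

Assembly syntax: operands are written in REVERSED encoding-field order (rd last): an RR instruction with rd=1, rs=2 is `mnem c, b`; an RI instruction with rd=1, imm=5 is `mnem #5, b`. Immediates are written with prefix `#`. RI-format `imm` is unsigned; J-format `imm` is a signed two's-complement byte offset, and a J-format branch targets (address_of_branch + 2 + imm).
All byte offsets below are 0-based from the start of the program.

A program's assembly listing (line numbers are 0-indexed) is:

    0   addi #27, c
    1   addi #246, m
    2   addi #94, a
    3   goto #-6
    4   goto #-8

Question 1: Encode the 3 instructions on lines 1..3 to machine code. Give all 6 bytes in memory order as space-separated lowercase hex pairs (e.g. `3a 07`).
L1: addi op=0xc:5|rd=7:3|imm=246:8 ⇒ 0x67f6 ⇒ big 67 f6
L2: addi op=0xc:5|rd=0:3|imm=94:8 ⇒ 0x605e ⇒ big 60 5e
L3: goto op=0x1d:5|imm=-6:11 ⇒ 0xeffa ⇒ big ef fa

67 f6 60 5e ef fa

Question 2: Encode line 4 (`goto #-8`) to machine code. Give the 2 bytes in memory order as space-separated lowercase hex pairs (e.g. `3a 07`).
ef f8

line 4 (goto): pack op=0x1d:5|imm=-8:11 = 0xeff8; big→ ef f8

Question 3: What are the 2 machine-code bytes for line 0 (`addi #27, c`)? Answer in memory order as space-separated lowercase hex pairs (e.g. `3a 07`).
L0: addi op=0xc:5|rd=2:3|imm=27:8 ⇒ 0x621b ⇒ big 62 1b

62 1b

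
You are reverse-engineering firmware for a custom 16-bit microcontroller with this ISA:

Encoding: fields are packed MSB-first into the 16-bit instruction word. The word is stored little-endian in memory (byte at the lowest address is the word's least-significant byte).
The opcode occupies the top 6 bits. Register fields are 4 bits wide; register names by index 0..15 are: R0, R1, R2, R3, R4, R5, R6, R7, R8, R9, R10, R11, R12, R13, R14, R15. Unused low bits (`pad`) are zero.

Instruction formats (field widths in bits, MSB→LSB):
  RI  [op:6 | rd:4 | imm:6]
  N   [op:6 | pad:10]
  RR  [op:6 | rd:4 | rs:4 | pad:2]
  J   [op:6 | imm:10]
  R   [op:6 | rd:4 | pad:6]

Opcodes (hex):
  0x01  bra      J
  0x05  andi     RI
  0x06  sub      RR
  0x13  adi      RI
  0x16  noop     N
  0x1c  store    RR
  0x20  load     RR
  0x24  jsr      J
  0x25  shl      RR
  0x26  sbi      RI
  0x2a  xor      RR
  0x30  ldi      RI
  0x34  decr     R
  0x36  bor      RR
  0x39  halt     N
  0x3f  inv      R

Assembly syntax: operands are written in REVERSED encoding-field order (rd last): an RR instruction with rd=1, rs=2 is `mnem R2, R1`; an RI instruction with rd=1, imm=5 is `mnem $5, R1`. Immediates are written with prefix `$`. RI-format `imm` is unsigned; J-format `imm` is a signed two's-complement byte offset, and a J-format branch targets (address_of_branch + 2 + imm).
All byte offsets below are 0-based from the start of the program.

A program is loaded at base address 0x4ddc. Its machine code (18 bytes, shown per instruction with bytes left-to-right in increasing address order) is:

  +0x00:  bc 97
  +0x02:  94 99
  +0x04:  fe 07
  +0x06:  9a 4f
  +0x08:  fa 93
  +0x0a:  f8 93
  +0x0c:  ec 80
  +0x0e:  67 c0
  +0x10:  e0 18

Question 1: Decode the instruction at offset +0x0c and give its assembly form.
+0x0c: ec 80 ⇒ word 0x80ec (little)
  op=0x80ec>>10=0x20 ⇒ load (RR)
  rd: (w>>6)&0xf=0x3 → R3
  rs: (w>>2)&0xf=0xb → R11

load R11, R3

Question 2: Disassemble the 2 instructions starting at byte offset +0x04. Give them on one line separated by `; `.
bra $-2; adi $26, R14

off 0x04: read fe 07 as little → 0x07fe
  top 6b → 0x1 → bra [J]
  imm: (w>>0)&0x3ff=0x3fe (s10→-2) → $-2
off 0x06: read 9a 4f as little → 0x4f9a
  top 6b → 0x13 → adi [RI]
  rd: (w>>6)&0xf=0xe → R14
  imm: (w>>0)&0x3f=0x1a → $26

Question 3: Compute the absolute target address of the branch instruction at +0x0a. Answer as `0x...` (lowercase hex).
0x4de0

[0a] f8 93 → 0x93f8
  op=0x93f8>>10=0x24 ⇒ jsr (J)
  imm: (w>>0)&0x3ff=0x3f8 (s10→-8) → $-8
  target = base 0x4ddc + off 0x0a + 2 + imm -8 = 0x4de0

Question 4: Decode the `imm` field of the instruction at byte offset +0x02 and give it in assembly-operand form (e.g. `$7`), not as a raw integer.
off 0x02: read 94 99 as little → 0x9994
  opcode bits[15:10]=0x26: sbi/RI
  [9:6] rd=6 = R6
  [5:0] imm=20 = $20

$20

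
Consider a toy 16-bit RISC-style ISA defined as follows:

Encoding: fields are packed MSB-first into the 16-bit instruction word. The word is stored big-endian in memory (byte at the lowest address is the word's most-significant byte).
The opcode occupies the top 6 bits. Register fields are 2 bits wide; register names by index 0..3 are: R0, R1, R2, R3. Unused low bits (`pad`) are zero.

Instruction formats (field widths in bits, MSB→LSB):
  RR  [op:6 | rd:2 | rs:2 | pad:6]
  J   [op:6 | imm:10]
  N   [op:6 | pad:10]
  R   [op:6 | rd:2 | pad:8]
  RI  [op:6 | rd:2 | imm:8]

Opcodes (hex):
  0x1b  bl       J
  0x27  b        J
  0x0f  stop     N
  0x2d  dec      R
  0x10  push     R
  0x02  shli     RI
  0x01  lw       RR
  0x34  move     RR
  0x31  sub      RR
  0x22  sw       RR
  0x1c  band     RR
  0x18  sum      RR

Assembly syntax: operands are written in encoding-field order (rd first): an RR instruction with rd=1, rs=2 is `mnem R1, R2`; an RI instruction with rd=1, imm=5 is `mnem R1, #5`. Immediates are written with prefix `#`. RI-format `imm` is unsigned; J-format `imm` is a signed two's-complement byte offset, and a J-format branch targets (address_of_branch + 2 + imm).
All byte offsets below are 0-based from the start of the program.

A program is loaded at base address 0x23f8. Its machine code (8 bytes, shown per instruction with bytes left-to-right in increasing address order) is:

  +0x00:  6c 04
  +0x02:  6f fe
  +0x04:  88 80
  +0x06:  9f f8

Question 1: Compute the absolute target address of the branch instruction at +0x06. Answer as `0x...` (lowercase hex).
@+06  big-endian(9f f8) = 0x9ff8
  opcode bits[15:10]=0x27: b/J
  [9:0] imm=1016 (s10→-8) = #-8
  target = base 0x23f8 + off 0x06 + 2 + imm -8 = 0x23f8

0x23f8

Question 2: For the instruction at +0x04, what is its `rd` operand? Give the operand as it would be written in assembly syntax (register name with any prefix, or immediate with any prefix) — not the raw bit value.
R0

off 0x04: read 88 80 as big → 0x8880
  top 6b → 0x22 → sw [RR]
  rd@[9:8]=0x0 ⇒ R0
  rs@[7:6]=0x2 ⇒ R2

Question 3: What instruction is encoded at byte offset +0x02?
[02] 6f fe → 0x6ffe
  top 6b → 0x1b → bl [J]
  imm: (w>>0)&0x3ff=0x3fe (s10→-2) → #-2

bl #-2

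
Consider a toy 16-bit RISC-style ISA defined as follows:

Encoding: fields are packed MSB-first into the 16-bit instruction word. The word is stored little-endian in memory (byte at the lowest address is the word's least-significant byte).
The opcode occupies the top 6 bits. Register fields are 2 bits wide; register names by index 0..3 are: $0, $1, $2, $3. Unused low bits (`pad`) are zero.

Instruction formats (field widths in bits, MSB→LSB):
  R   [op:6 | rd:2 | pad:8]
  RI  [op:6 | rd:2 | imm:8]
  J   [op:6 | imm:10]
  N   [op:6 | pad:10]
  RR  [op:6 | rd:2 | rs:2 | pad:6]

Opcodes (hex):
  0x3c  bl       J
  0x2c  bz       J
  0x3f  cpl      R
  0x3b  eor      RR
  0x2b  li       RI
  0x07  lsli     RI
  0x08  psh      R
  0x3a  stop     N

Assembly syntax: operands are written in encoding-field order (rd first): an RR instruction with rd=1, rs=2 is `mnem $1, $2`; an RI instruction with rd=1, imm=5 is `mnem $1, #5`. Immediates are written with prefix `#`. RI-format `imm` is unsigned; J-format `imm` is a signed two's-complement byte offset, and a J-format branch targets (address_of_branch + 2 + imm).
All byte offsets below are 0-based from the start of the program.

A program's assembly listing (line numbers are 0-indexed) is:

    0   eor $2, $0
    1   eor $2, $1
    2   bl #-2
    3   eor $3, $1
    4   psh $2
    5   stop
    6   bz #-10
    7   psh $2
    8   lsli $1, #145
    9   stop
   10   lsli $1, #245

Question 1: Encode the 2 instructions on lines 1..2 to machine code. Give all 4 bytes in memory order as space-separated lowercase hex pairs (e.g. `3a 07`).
40 ee fe f3

line 1 (eor): pack op=0x3b:6|rd=2:2|rs=1:2|pad=0:6 = 0xee40; little→ 40 ee
line 2 (bl): pack op=0x3c:6|imm=-2:10 = 0xf3fe; little→ fe f3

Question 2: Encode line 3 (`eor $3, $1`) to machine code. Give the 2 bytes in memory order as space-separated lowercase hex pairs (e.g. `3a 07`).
3. eor fields op=0x3b:6|rd=3:2|rs=1:2|pad=0:6 → word ef40h → 40 ef

40 ef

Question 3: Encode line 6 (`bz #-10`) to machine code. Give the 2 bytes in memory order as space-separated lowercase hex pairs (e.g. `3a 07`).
L6: bz op=0x2c:6|imm=-10:10 ⇒ 0xb3f6 ⇒ little f6 b3

f6 b3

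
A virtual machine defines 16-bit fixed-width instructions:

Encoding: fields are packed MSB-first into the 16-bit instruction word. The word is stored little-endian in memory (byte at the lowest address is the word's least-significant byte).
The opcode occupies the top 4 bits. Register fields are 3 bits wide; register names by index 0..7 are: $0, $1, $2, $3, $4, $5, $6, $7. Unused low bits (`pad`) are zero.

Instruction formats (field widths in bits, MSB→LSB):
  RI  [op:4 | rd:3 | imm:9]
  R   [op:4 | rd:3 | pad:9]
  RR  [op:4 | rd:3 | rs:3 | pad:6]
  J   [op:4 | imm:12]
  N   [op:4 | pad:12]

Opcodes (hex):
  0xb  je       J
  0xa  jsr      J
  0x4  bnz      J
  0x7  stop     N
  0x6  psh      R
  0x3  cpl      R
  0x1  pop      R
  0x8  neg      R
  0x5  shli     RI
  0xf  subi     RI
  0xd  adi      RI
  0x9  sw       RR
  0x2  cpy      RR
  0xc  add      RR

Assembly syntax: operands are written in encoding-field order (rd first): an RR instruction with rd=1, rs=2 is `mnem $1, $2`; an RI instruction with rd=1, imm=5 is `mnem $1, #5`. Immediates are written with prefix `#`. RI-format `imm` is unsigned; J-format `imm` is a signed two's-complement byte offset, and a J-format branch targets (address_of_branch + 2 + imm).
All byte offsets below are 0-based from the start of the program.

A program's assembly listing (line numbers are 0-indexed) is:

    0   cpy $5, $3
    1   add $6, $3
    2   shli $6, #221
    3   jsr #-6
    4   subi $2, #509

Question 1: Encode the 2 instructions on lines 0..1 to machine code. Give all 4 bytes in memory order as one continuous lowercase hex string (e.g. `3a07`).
c02ac0cc

0. cpy fields op=0x2:4|rd=5:3|rs=3:3|pad=0:6 → word 2ac0h → c0 2a
1. add fields op=0xc:4|rd=6:3|rs=3:3|pad=0:6 → word ccc0h → c0 cc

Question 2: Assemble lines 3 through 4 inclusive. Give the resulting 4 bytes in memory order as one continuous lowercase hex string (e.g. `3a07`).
line 3 (jsr): pack op=0xa:4|imm=-6:12 = 0xaffa; little→ fa af
line 4 (subi): pack op=0xf:4|rd=2:3|imm=509:9 = 0xf5fd; little→ fd f5

faaffdf5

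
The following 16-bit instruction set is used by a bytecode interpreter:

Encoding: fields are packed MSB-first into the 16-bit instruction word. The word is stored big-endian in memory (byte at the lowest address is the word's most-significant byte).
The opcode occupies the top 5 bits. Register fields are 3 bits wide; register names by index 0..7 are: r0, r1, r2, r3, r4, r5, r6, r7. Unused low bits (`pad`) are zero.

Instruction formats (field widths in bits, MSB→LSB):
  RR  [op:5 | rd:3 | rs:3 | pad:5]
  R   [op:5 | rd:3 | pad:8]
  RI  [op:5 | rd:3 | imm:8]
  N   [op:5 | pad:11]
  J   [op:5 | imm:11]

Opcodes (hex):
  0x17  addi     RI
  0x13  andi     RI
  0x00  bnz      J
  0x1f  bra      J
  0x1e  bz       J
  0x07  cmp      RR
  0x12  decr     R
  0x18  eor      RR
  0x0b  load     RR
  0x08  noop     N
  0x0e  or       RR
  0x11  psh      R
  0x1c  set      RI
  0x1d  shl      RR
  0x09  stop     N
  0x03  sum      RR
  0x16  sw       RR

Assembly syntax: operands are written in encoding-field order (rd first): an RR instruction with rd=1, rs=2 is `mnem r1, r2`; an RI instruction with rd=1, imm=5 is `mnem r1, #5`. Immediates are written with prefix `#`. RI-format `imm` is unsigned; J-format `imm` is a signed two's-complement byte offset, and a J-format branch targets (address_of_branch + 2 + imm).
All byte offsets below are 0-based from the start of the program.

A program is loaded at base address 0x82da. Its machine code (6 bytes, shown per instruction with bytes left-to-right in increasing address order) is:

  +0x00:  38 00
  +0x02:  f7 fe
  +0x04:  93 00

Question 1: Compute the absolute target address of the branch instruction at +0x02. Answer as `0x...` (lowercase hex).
0x82dc

+0x02: f7 fe ⇒ word 0xf7fe (big)
  opcode bits[15:11]=0x1e: bz/J
  imm: (w>>0)&0x7ff=0x7fe (s11→-2) → #-2
  target = base 0x82da + off 0x02 + 2 + imm -2 = 0x82dc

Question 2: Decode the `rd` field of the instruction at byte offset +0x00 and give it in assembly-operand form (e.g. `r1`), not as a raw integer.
[00] 38 00 → 0x3800
  top 5b → 0x7 → cmp [RR]
  [10:8] rd=0 = r0
  [7:5] rs=0 = r0

r0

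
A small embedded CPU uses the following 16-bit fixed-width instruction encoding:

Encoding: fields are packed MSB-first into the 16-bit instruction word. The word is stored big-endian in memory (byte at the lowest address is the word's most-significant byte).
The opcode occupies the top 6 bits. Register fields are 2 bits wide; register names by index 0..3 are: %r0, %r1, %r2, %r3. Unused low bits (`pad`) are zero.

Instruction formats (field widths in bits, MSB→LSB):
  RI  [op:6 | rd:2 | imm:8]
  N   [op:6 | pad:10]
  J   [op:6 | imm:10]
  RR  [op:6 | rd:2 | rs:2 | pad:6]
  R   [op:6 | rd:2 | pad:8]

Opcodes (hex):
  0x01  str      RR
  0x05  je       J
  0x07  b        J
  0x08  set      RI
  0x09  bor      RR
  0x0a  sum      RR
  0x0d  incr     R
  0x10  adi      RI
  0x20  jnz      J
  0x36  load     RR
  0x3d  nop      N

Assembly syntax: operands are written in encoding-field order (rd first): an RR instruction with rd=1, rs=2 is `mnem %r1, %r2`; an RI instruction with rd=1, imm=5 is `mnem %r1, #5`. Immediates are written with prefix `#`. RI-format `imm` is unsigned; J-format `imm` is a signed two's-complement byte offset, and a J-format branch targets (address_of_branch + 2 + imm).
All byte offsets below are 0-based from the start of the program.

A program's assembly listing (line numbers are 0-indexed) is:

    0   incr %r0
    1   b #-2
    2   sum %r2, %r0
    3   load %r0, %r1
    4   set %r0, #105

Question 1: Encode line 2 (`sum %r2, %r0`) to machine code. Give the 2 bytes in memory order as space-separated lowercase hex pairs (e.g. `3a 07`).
L2: sum op=0xa:6|rd=2:2|rs=0:2|pad=0:6 ⇒ 0x2a00 ⇒ big 2a 00

2a 00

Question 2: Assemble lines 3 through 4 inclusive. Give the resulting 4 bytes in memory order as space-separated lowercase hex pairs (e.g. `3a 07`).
3. load fields op=0x36:6|rd=0:2|rs=1:2|pad=0:6 → word d840h → d8 40
4. set fields op=0x8:6|rd=0:2|imm=105:8 → word 2069h → 20 69

d8 40 20 69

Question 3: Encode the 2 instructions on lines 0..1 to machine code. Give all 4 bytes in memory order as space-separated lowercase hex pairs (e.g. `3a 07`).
L0: incr op=0xd:6|rd=0:2|pad=0:8 ⇒ 0x3400 ⇒ big 34 00
L1: b op=0x7:6|imm=-2:10 ⇒ 0x1ffe ⇒ big 1f fe

34 00 1f fe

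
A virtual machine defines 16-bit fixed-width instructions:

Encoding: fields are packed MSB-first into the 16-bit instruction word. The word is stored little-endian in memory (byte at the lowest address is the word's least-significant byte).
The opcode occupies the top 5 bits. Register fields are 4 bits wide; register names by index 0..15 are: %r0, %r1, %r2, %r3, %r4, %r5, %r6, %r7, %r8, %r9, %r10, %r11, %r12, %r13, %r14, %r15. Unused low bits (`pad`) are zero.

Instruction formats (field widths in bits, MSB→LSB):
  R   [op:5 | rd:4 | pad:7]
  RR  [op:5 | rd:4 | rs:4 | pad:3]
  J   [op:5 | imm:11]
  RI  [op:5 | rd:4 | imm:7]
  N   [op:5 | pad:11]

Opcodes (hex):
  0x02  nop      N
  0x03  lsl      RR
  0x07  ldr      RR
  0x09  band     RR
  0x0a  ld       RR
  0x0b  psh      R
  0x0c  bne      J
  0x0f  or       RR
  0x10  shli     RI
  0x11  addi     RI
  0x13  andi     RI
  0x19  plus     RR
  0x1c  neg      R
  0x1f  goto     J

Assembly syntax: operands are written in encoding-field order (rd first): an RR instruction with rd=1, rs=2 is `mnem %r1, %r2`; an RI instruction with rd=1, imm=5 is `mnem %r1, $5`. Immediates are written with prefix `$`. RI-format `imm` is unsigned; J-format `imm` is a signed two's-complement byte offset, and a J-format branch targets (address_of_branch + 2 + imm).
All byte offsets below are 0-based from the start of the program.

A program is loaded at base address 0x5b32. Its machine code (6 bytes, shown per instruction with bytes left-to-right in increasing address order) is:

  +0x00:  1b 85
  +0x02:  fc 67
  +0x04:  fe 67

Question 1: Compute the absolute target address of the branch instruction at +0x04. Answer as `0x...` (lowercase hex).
+0x04: fe 67 ⇒ word 0x67fe (little)
  opcode bits[15:11]=0xc: bne/J
  imm: (w>>0)&0x7ff=0x7fe (s11→-2) → $-2
  target = base 0x5b32 + off 0x04 + 2 + imm -2 = 0x5b36

0x5b36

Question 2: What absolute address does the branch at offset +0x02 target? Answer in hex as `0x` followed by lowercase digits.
0x5b32

+0x02: fc 67 ⇒ word 0x67fc (little)
  op=0x67fc>>11=0xc ⇒ bne (J)
  [10:0] imm=2044 (s11→-4) = $-4
  target = base 0x5b32 + off 0x02 + 2 + imm -4 = 0x5b32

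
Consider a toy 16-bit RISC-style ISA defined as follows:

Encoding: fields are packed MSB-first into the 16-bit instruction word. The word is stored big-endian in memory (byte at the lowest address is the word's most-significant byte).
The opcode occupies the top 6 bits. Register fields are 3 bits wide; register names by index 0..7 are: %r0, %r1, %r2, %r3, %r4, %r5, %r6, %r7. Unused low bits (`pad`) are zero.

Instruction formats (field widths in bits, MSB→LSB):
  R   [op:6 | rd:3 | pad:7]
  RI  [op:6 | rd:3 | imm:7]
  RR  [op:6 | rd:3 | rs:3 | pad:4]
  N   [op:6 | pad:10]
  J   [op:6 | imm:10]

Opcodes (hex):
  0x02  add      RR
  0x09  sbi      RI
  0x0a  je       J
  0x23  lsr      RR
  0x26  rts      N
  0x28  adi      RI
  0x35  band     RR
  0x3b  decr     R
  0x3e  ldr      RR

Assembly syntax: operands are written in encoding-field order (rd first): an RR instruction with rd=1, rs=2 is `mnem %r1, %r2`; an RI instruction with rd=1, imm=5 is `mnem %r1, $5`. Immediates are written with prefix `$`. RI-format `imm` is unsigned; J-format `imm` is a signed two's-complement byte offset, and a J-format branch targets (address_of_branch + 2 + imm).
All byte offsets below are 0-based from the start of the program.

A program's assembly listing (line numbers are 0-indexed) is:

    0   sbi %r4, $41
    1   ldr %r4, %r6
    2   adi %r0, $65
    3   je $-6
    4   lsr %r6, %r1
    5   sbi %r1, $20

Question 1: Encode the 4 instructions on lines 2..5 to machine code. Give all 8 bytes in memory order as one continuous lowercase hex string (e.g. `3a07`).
a0412bfa8f102494

2. adi fields op=0x28:6|rd=0:3|imm=65:7 → word a041h → a0 41
3. je fields op=0xa:6|imm=-6:10 → word 2bfah → 2b fa
4. lsr fields op=0x23:6|rd=6:3|rs=1:3|pad=0:4 → word 8f10h → 8f 10
5. sbi fields op=0x9:6|rd=1:3|imm=20:7 → word 2494h → 24 94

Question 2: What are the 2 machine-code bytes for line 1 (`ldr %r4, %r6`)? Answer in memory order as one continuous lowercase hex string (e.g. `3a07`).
1. ldr fields op=0x3e:6|rd=4:3|rs=6:3|pad=0:4 → word fa60h → fa 60

fa60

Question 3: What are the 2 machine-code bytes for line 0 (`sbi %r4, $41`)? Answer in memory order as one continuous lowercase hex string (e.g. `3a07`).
L0: sbi op=0x9:6|rd=4:3|imm=41:7 ⇒ 0x2629 ⇒ big 26 29

2629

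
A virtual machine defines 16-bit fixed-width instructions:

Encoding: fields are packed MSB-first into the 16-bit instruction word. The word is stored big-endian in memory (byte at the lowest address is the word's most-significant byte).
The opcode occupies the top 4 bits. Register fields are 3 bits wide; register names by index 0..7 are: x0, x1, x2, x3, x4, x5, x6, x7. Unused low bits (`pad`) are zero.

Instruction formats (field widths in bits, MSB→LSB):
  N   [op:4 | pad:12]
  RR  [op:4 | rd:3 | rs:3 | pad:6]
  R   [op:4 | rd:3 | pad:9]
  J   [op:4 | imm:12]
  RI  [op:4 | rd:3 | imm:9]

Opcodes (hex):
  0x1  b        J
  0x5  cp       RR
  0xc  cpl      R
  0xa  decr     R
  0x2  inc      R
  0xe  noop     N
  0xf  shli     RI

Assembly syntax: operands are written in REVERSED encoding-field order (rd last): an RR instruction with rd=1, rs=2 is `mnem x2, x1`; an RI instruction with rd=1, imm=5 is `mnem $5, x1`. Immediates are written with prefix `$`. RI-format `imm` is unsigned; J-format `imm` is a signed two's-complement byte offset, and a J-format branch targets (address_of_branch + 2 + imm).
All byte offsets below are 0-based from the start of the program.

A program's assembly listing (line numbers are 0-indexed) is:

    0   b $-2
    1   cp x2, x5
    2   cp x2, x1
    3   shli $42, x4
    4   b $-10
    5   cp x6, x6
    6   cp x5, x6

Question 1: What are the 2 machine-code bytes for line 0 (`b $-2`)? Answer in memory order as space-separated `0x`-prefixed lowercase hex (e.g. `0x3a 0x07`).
0x1f 0xfe

L0: b op=0x1:4|imm=-2:12 ⇒ 0x1ffe ⇒ big 1f fe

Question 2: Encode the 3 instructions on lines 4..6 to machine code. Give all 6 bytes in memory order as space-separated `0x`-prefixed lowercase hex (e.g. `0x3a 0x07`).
0x1f 0xf6 0x5d 0x80 0x5d 0x40

line 4 (b): pack op=0x1:4|imm=-10:12 = 0x1ff6; big→ 1f f6
line 5 (cp): pack op=0x5:4|rd=6:3|rs=6:3|pad=0:6 = 0x5d80; big→ 5d 80
line 6 (cp): pack op=0x5:4|rd=6:3|rs=5:3|pad=0:6 = 0x5d40; big→ 5d 40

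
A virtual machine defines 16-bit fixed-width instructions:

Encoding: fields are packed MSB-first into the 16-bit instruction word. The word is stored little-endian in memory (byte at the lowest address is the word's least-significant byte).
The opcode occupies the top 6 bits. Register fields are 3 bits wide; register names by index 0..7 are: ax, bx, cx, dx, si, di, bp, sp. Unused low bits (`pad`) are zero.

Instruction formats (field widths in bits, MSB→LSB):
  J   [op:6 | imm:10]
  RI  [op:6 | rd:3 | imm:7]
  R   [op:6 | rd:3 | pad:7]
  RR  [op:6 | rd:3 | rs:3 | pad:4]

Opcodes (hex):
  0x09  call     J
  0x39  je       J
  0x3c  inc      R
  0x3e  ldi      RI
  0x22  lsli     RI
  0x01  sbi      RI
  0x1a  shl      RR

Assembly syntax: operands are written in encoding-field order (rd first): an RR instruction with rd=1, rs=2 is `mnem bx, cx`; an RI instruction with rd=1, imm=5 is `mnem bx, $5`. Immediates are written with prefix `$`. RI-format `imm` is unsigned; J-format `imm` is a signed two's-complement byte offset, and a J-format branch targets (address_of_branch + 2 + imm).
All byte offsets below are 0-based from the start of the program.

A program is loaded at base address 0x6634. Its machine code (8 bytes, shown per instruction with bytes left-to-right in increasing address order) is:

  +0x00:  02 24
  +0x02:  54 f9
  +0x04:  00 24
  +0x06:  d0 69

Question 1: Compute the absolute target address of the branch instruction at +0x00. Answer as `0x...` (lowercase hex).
off 0x00: read 02 24 as little → 0x2402
  opcode bits[15:10]=0x9: call/J
  imm@[9:0]=0x2 ⇒ $2
  target = base 0x6634 + off 0x00 + 2 + imm 2 = 0x6638

0x6638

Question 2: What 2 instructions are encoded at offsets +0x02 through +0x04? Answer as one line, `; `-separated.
[02] 54 f9 → 0xf954
  opcode bits[15:10]=0x3e: ldi/RI
  rd: (w>>7)&0x7=0x2 → cx
  imm: (w>>0)&0x7f=0x54 → $84
[04] 00 24 → 0x2400
  opcode bits[15:10]=0x9: call/J
  imm: (w>>0)&0x3ff=0x0 → $0

ldi cx, $84; call $0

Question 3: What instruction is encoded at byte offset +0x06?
shl dx, di

+0x06: d0 69 ⇒ word 0x69d0 (little)
  top 6b → 0x1a → shl [RR]
  rd: (w>>7)&0x7=0x3 → dx
  rs: (w>>4)&0x7=0x5 → di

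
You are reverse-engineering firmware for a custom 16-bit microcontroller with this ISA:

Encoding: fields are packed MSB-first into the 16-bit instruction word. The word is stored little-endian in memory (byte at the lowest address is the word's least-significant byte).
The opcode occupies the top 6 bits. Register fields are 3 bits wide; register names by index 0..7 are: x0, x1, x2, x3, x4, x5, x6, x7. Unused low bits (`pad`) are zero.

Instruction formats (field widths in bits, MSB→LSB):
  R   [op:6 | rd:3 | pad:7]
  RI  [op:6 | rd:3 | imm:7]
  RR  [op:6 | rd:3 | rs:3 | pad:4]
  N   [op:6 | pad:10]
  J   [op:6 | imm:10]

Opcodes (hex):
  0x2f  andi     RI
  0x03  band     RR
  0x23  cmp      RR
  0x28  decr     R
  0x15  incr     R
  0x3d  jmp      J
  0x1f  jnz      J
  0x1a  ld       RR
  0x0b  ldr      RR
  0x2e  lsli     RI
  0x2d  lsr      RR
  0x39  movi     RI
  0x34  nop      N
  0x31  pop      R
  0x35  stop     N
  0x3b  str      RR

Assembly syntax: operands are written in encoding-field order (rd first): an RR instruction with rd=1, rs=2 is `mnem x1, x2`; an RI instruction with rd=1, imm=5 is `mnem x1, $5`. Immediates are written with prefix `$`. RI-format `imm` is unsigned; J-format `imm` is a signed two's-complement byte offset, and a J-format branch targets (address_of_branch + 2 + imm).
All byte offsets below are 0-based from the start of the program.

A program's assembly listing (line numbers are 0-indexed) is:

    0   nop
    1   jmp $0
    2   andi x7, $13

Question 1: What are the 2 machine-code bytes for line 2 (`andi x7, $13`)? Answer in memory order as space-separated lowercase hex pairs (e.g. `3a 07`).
line 2 (andi): pack op=0x2f:6|rd=7:3|imm=13:7 = 0xbf8d; little→ 8d bf

8d bf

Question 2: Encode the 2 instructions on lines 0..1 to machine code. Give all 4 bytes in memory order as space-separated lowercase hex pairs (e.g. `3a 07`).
L0: nop op=0x34:6|pad=0:10 ⇒ 0xd000 ⇒ little 00 d0
L1: jmp op=0x3d:6|imm=0:10 ⇒ 0xf400 ⇒ little 00 f4

00 d0 00 f4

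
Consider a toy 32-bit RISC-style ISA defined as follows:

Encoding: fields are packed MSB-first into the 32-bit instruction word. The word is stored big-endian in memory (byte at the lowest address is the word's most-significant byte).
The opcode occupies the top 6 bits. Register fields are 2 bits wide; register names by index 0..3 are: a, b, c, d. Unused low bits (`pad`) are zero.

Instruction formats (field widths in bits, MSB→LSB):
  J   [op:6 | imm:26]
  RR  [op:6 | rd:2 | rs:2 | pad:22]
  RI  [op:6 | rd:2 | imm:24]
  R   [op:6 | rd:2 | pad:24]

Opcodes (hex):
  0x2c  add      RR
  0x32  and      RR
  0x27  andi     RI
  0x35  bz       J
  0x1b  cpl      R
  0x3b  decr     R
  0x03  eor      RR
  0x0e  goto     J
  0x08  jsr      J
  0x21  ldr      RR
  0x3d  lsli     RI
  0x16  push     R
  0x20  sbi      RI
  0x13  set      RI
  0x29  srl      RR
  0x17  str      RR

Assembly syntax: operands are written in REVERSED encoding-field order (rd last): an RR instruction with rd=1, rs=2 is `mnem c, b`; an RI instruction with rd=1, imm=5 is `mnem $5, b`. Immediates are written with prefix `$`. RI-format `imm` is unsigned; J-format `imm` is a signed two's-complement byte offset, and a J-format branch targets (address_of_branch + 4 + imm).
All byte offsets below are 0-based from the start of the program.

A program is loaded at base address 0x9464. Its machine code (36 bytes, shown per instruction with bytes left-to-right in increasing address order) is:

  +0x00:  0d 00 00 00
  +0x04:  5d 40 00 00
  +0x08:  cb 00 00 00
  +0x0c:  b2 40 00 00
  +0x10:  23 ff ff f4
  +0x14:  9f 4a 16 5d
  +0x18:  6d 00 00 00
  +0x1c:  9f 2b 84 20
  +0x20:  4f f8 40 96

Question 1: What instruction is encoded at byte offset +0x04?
str b, b

[04] 5d 40 00 00 → 0x5d400000
  op=0x5d400000>>26=0x17 ⇒ str (RR)
  rd: (w>>24)&0x3=0x1 → b
  rs: (w>>22)&0x3=0x1 → b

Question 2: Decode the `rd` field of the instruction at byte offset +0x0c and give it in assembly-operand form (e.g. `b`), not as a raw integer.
@+0c  big-endian(b2 40 00 00) = 0xb2400000
  top 6b → 0x2c → add [RR]
  rd@[25:24]=0x2 ⇒ c
  rs@[23:22]=0x1 ⇒ b

c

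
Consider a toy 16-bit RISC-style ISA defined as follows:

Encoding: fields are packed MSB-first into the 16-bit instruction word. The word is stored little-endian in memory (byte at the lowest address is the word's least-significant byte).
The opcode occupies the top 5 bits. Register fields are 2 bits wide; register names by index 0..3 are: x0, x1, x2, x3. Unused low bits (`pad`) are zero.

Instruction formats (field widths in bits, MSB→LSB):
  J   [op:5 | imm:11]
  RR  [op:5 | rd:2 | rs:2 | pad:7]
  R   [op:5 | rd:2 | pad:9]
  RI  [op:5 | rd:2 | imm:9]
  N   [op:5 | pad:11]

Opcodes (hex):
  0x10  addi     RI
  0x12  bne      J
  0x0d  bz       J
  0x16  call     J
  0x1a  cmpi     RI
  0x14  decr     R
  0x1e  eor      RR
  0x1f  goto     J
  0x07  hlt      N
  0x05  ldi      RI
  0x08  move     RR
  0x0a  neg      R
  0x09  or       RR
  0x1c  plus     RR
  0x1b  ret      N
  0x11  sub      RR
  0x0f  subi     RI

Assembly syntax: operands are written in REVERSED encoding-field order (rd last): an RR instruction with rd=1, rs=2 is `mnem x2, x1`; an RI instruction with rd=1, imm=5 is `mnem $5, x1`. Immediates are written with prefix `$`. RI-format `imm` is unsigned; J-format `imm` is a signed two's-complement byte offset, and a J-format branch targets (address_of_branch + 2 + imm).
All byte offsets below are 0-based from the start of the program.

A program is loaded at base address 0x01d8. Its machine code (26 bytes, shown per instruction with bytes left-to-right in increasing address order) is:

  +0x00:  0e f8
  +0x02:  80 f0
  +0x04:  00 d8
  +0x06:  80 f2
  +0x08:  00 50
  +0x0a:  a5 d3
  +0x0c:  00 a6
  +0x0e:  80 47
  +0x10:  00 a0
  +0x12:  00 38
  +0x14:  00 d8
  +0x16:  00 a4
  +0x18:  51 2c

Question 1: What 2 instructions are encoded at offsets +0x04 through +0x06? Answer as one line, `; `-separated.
[04] 00 d8 → 0xd800
  op=0xd800>>11=0x1b ⇒ ret (N)
[06] 80 f2 → 0xf280
  op=0xf280>>11=0x1e ⇒ eor (RR)
  [10:9] rd=1 = x1
  [8:7] rs=1 = x1

ret; eor x1, x1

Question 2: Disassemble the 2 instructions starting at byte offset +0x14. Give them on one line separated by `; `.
ret; decr x2

@+14  little-endian(00 d8) = 0xd800
  top 5b → 0x1b → ret [N]
@+16  little-endian(00 a4) = 0xa400
  top 5b → 0x14 → decr [R]
  rd@[10:9]=0x2 ⇒ x2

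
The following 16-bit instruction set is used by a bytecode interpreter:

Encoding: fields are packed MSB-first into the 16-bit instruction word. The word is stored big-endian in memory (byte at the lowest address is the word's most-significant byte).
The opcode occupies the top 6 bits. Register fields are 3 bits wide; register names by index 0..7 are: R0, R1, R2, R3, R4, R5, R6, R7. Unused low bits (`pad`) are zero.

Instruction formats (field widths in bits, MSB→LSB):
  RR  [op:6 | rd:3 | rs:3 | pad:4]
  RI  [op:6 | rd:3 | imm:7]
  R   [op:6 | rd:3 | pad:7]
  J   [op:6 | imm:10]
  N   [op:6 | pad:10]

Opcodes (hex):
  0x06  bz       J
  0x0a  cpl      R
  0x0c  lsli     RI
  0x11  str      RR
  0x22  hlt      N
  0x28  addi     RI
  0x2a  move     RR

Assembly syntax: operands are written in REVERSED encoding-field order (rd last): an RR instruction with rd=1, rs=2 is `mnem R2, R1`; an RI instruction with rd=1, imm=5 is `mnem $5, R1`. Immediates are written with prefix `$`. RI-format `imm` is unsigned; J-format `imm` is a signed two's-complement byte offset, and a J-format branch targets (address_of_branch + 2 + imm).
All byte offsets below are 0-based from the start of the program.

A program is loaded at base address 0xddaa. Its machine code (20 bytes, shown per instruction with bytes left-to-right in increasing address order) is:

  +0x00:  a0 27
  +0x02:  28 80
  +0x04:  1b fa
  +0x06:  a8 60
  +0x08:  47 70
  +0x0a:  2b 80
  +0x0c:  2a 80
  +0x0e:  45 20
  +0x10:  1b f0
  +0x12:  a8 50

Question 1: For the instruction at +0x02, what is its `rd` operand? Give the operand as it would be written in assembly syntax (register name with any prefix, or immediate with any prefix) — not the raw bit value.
off 0x02: read 28 80 as big → 0x2880
  opcode bits[15:10]=0xa: cpl/R
  rd@[9:7]=0x1 ⇒ R1

R1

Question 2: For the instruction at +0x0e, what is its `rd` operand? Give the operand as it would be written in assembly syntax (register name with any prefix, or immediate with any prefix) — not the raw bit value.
R2

off 0x0e: read 45 20 as big → 0x4520
  top 6b → 0x11 → str [RR]
  rd@[9:7]=0x2 ⇒ R2
  rs@[6:4]=0x2 ⇒ R2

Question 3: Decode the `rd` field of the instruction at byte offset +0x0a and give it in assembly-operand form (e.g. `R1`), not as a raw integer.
R7

+0x0a: 2b 80 ⇒ word 0x2b80 (big)
  top 6b → 0xa → cpl [R]
  rd@[9:7]=0x7 ⇒ R7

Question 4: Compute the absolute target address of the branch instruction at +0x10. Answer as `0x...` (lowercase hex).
0xddac

+0x10: 1b f0 ⇒ word 0x1bf0 (big)
  top 6b → 0x6 → bz [J]
  [9:0] imm=1008 (s10→-16) = $-16
  target = base 0xddaa + off 0x10 + 2 + imm -16 = 0xddac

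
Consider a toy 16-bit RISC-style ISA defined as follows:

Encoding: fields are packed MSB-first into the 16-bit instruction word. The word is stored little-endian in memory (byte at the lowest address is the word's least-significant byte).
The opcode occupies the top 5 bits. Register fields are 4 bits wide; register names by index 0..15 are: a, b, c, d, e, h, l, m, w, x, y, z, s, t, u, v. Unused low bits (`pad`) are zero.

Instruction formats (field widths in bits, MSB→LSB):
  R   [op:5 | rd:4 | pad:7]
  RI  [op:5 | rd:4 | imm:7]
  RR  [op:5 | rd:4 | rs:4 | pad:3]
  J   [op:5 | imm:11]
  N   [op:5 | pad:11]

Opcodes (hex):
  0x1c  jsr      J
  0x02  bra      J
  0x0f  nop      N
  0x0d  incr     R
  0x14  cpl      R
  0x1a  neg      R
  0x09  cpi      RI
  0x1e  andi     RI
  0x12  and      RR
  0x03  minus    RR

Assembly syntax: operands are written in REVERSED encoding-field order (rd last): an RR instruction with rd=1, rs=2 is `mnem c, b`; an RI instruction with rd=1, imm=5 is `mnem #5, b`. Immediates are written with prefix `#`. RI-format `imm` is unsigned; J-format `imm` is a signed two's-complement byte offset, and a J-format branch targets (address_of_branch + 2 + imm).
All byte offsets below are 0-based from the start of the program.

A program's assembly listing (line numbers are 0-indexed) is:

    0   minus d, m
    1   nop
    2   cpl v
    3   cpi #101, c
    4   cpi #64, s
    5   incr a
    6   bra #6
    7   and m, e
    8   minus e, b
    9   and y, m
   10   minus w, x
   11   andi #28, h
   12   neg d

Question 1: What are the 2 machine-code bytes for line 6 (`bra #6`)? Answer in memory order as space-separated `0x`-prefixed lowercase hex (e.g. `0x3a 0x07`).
0x06 0x10

line 6 (bra): pack op=0x2:5|imm=6:11 = 0x1006; little→ 06 10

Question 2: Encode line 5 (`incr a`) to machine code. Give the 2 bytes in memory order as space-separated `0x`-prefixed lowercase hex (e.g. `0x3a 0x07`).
L5: incr op=0xd:5|rd=0:4|pad=0:7 ⇒ 0x6800 ⇒ little 00 68

0x00 0x68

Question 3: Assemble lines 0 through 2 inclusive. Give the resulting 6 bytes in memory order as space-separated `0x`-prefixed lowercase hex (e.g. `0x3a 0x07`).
0x98 0x1b 0x00 0x78 0x80 0xa7

line 0 (minus): pack op=0x3:5|rd=7:4|rs=3:4|pad=0:3 = 0x1b98; little→ 98 1b
line 1 (nop): pack op=0xf:5|pad=0:11 = 0x7800; little→ 00 78
line 2 (cpl): pack op=0x14:5|rd=15:4|pad=0:7 = 0xa780; little→ 80 a7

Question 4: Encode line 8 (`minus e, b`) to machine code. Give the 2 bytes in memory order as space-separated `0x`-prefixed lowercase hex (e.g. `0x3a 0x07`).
0xa0 0x18

L8: minus op=0x3:5|rd=1:4|rs=4:4|pad=0:3 ⇒ 0x18a0 ⇒ little a0 18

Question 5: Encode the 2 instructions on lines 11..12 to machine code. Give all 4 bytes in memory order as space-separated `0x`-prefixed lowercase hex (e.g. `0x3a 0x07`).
0x9c 0xf2 0x80 0xd1

line 11 (andi): pack op=0x1e:5|rd=5:4|imm=28:7 = 0xf29c; little→ 9c f2
line 12 (neg): pack op=0x1a:5|rd=3:4|pad=0:7 = 0xd180; little→ 80 d1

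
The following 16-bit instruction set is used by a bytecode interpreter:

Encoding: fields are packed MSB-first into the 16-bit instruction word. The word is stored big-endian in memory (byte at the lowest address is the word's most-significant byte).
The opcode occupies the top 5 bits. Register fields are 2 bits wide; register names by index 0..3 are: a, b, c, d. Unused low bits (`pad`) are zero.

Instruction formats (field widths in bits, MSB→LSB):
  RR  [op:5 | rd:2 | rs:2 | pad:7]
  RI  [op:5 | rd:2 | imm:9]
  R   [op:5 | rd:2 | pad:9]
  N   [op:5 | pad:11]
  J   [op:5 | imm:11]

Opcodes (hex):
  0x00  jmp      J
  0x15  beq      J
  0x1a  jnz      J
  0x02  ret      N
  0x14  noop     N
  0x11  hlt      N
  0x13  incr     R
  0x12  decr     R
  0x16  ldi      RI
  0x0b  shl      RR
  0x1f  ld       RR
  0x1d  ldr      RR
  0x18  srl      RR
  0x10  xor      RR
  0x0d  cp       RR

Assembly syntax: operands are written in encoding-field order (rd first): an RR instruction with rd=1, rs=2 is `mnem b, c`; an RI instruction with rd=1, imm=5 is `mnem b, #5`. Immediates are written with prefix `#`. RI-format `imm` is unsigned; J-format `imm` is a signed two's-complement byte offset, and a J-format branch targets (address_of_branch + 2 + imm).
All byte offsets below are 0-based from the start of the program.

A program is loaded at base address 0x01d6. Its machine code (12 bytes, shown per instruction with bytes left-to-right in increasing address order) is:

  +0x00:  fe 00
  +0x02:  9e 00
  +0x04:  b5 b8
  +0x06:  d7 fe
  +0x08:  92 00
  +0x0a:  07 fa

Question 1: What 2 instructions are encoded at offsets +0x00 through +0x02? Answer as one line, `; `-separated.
ld d, a; incr d

@+00  big-endian(fe 00) = 0xfe00
  top 5b → 0x1f → ld [RR]
  rd: (w>>9)&0x3=0x3 → d
  rs: (w>>7)&0x3=0x0 → a
@+02  big-endian(9e 00) = 0x9e00
  top 5b → 0x13 → incr [R]
  rd: (w>>9)&0x3=0x3 → d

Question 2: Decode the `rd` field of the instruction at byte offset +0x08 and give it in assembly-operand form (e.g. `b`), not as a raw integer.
[08] 92 00 → 0x9200
  opcode bits[15:11]=0x12: decr/R
  rd@[10:9]=0x1 ⇒ b

b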